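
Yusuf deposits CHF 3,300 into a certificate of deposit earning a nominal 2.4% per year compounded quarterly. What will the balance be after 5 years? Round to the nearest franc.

CHF 3,719

With 4 periods per year: i = 0.006, n = 20.
FV = PV·(1+i)^n = 3,300 × 1.127093 = 3,719.4057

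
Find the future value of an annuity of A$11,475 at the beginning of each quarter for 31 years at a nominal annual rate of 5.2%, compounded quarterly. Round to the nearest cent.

With 4 periods per year: i = 0.013, n = 124.
FV = 11475 × [(1+0.013)^124 − 1] / 0.013 × (1+i) = 11475 × 308.655086 = 3,541,817.1101
Payments are at the start of each period, so multiply by (1+i).

A$3,541,817.11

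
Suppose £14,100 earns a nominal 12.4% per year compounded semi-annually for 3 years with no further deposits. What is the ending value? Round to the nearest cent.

With 2 periods per year: i = 0.062, n = 6.
FV = PV·(1+i)^n = 14,100 × 1.434654 = 20,228.6180

£20,228.62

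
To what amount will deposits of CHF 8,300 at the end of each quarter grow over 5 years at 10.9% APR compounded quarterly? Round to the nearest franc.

CHF 216,889

With 4 periods per year: i = 0.02725, n = 20.
FV = 8300 × [(1+0.02725)^20 − 1] / 0.02725 = 8300 × 26.131223 = 216,889.1548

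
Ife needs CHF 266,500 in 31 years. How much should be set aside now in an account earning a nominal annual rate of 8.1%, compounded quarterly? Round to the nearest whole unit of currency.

CHF 22,186

With 4 periods per year: i = 0.02025, n = 124.
PV = FV·(1+i)^(−n) = 266,500 × 0.083249 = 22,185.9682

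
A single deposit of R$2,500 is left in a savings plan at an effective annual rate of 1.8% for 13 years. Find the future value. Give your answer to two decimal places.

R$3,152.54

2,500 × (1+0.018)^13 = 2,500 × 1.261018 = 3,152.5438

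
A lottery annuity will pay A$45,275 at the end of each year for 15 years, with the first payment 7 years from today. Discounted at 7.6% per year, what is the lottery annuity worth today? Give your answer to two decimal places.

A$255,924.22

Value one period before first payment (t=6): 45275 × [1 − (1+0.076)^(−15)] / 0.076 = 45275 × 8.772564 = 397,177.8420
Discount back 6 years: 397,177.8420 × (1+0.076)^(−6) = 397,177.8420 × 0.644357 = 255,924.2174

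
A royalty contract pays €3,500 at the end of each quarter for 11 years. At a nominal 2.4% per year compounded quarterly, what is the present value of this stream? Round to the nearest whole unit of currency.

i = 0.024/4 = 0.006 per quarter; n = 11·4 = 44.
PV = PMT · [1 − (1+i)^(−n)] / i = 3500 · 38.570068 = 134,995.2382

€134,995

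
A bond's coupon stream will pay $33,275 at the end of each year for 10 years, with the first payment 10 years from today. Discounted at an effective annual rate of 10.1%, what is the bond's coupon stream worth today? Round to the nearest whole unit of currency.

$85,637

Value one period before first payment (t=9): 33275 × [1 − (1+0.101)^(−10)] / 0.101 = 33275 × 6.118259 = 203,585.0779
Discount back 9 years: 203,585.0779 × (1+0.101)^(−9) = 203,585.0779 × 0.420643 = 85,636.7292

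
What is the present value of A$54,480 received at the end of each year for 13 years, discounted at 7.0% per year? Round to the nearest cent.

PV = 54480 × [1 − (1+0.07)^(−13)] / 0.07 = 54480 × 8.357651 = 455,324.8126

A$455,324.81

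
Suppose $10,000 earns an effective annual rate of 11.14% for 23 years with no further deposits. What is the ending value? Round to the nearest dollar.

FV = 10,000 × (1 + 0.1114)^23 = 113,506.0541

$113,506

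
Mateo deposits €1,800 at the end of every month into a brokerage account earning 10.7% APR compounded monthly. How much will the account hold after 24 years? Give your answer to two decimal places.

i = 0.107/12 = 0.00891667 per month; n = 24·12 = 288.
FV = PMT · [(1+i)^n − 1] / i = 1800 · 1333.699076 = 2,400,658.3360

€2,400,658.34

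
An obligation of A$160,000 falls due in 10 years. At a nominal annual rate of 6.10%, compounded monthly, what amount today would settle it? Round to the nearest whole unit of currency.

A$87,071

Periodic rate i = 0.061/12 = 0.00508333; n = 10 × 12 = 120 periods.
PV = FV·(1+i)^(−n) = 160,000 × 0.544191 = 87,070.5751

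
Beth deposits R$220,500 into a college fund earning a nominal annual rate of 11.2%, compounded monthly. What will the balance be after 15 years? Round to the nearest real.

i = 0.112/12 = 0.00933333 per month; n = 15·12 = 180.
FV = 220,500 × (1 + 0.00933333)^180 = 1,173,922.6803

R$1,173,923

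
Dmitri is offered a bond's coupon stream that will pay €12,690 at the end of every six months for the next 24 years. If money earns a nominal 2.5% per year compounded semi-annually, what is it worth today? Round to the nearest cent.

i = 0.025/2 = 0.0125 per half-year; n = 24·2 = 48.
Annuity factor a(48|0.0125) = 35.931481; PV = 12690 × 35.931481 = 455,970.4927

€455,970.49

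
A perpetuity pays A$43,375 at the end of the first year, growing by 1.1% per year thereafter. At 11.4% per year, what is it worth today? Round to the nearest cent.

A$421,116.50

PV = D₁/(r − g) = 43375/(0.114 − 0.011) = 421,116.5049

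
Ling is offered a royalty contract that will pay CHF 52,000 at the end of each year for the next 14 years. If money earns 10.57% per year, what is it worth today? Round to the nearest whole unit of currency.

CHF 371,453

Annuity factor a(14|0.1057) = 7.143329; PV = 52000 × 7.143329 = 371,453.1078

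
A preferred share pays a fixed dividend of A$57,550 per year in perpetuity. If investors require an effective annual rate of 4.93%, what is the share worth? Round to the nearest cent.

A$1,167,342.80

PV = PMT / i = 57550 / 0.0493 = 1,167,342.7992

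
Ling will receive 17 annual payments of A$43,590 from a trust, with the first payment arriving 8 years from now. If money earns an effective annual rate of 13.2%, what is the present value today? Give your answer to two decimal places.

Value one period before first payment (t=7): 43590 × [1 − (1+0.132)^(−17)] / 0.132 = 43590 × 6.655230 = 290,101.4748
Discount back 7 years: 290,101.4748 × (1+0.132)^(−7) = 290,101.4748 × 0.419831 = 121,793.7349

A$121,793.73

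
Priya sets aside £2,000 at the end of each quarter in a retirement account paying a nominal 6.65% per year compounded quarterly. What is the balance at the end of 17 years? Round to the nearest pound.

£248,848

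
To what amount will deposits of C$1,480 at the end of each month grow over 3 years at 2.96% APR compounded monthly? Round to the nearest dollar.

i = 0.0296/12 = 0.00246667 per month; n = 3·12 = 36.
Accumulation factor s(36|0.00246667) = 37.598341; FV = 1480 × 37.598341 = 55,645.5449

C$55,646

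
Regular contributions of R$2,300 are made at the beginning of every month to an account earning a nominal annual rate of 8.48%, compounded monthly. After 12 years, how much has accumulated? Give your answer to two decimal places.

R$575,784.81

With 12 periods per year: i = 0.00706667, n = 144.
FV = PMT · [(1+i)^n − 1] / i × (1+i) = 2300 · 250.341222 = 575,784.8115
(annuity-due: payments at period start, so ×(1+i).)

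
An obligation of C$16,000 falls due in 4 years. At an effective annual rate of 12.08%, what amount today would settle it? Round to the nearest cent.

C$10,139.29

PV = 16,000 / (1 + 0.1208)^4 = 16,000 / 1.578020 = 10,139.2888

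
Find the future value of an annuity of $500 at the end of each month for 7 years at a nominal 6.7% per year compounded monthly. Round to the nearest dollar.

$53,401

i = 0.067/12 = 0.00558333 per month; n = 7·12 = 84.
Accumulation factor s(84|0.00558333) = 106.802033; FV = 500 × 106.802033 = 53,401.0164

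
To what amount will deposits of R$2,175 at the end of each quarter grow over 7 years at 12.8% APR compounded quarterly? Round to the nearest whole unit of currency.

Periodic rate i = 0.128/4 = 0.032; n = 7 × 4 = 28 periods.
FV = PMT · [(1+i)^n − 1] / i = 2175 · 44.238630 = 96,219.0211

R$96,219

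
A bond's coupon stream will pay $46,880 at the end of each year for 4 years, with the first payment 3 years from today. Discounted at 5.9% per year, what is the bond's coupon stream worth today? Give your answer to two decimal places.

$145,180.18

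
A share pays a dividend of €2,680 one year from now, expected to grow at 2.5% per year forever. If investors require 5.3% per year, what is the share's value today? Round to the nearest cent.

PV = D₁/(r − g) = 2680/(0.053 − 0.025) = 95,714.2857

€95,714.29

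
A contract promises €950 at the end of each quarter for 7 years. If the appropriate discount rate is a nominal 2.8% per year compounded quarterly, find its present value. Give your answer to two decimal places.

€24,079.28

Periodic rate i = 0.028/4 = 0.007; n = 7 × 4 = 28 periods.
PV = 950 × [1 − (1+0.007)^(−28)] / 0.007 = 950 × 25.346613 = 24,079.2824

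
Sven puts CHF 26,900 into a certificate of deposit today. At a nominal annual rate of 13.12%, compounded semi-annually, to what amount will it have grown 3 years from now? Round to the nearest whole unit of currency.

CHF 39,384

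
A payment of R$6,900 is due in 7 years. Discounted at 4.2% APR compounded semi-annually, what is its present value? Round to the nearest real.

R$5,158

With 2 periods per year: i = 0.021, n = 14.
PV = FV·(1+i)^(−n) = 6,900 × 0.747549 = 5,158.0875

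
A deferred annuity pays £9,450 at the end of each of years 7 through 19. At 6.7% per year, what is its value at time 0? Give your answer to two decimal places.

Value one period before first payment (t=6): 9450 × [1 − (1+0.067)^(−13)] / 0.067 = 9450 × 8.501636 = 80,340.4624
Discount back 6 years: 80,340.4624 × (1+0.067)^(−6) = 80,340.4624 × 0.677663 = 54,443.7224

£54,443.72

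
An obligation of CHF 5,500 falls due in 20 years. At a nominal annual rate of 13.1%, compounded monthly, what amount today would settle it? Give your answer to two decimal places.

CHF 406.14

i = 0.131/12 = 0.0109167 per month; n = 20·12 = 240.
PV = FV·(1+i)^(−n) = 5,500 × 0.073844 = 406.1412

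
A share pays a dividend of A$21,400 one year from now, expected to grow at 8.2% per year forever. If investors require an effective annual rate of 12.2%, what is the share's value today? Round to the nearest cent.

A$535,000.00

PV = D₁/(r − g) = 21400/(0.122 − 0.082) = 535,000.0000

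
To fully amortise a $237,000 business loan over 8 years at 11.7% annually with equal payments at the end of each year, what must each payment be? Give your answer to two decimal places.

PMT = 237000 / ( [1 − (1+0.117)^(−8)] / 0.117 ) = 237000 / 5.020144 = 47,209.7991

$47,209.80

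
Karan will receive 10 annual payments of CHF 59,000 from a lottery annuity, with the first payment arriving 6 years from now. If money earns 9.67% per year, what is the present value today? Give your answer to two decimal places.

PV at t=5 (ordinary 10-year annuity): 59000 × a(10|0.0967) = 59000 × 6.232650 = 367,726.3502
PV₀ = 367,726.3502 / (1+0.0967)^5 = 367,726.3502 / 1.586497 = 231,785.1104

CHF 231,785.11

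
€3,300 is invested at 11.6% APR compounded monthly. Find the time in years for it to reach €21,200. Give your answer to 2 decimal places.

Periodic rate i = 0.116/12 = 0.00966667.
n = ln(21200/3300) / ln(1+0.00966667) = ln(6.42424) / 0.009620 = 193.3505 months
= 193.3505/12 years

16.11 years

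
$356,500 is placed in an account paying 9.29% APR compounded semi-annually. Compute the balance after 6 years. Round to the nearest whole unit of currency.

i = 0.0929/2 = 0.04645 per half-year; n = 6·2 = 12.
FV = 356,500 × (1 + 0.04645)^12 = 614,725.6319

$614,726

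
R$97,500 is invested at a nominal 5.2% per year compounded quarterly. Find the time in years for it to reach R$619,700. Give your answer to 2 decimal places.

35.80 years

Periodic rate i = 0.052/4 = 0.013.
n = ln(619700/97500) / ln(1+0.013) = ln(6.35590) / 0.012916 = 143.1829 quarters
= 143.1829/4 years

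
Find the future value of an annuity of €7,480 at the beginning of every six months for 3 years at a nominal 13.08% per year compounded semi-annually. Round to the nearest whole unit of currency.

€56,349

i = 0.1308/2 = 0.0654 per half-year; n = 3·2 = 6.
FV = 7480 × [(1+0.0654)^6 − 1] / 0.0654 × (1+i) = 7480 × 7.533284 = 56,348.9617
(annuity-due: payments at period start, so ×(1+i).)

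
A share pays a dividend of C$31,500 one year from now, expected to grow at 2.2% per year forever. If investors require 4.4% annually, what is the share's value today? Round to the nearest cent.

PV = PMT / (i − g) = 31500 / (0.044 − 0.022) = 31500 / 0.022000 = 1,431,818.1818

C$1,431,818.18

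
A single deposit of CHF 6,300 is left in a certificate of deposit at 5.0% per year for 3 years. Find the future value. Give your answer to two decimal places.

FV = 6,300 × (1 + 0.05)^3 = 7,293.0375

CHF 7,293.04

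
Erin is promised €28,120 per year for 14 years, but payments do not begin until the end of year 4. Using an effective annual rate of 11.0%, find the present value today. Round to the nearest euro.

€143,555

Value one period before first payment (t=3): 28120 × [1 − (1+0.11)^(−14)] / 0.11 = 28120 × 6.981865 = 196,330.0502
Discount back 3 years: 196,330.0502 × (1+0.11)^(−3) = 196,330.0502 × 0.731191 = 143,554.8406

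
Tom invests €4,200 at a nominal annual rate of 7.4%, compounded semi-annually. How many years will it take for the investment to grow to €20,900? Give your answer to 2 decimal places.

22.08 years

Periodic rate i = 0.074/2 = 0.037.
(1+i)^n = 20900/4200 = 4.97619, so n = ln 4.97619 / ln 1.037 = 44.1668 half-years
= 44.1668/2 years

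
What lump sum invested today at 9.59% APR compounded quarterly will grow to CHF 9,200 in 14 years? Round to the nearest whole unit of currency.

CHF 2,441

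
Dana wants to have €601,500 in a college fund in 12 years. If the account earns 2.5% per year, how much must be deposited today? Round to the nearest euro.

PV = 601,500 / (1 + 0.025)^12 = 601,500 / 1.344889 = 447,248.8649

€447,249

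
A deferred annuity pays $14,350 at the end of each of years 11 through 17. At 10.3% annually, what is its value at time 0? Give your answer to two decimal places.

$25,954.18

PV at t=10 (ordinary 7-year annuity): 14350 × a(7|0.103) = 14350 × 4.820704 = 69,177.1053
Discount back 10 years: 69,177.1053 × (1+0.103)^(−10) = 69,177.1053 × 0.375184 = 25,954.1769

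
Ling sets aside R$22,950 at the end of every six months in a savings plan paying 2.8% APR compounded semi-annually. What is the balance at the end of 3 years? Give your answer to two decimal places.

R$142,610.41

With 2 periods per year: i = 0.014, n = 6.
FV = PMT · [(1+i)^n − 1] / i = 22950 · 6.213961 = 142,610.4139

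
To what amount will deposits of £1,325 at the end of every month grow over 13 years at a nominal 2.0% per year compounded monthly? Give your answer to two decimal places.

£235,836.29

Periodic rate i = 0.02/12 = 0.00166667; n = 13 × 12 = 156 periods.
FV = 1325 × [(1+0.00166667)^156 − 1] / 0.00166667 = 1325 × 177.989656 = 235,836.2947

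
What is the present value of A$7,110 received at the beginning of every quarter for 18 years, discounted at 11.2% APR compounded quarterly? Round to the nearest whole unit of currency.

With 4 periods per year: i = 0.028, n = 72.
PV = 7110 × [1 − (1+0.028)^(−72)] / 0.028 × (1+i) = 7110 × 31.687032 = 225,294.7955
Payments are at the start of each period, so multiply by (1+i).

A$225,295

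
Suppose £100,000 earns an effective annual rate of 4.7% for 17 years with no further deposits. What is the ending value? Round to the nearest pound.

100,000 × (1+0.047)^17 = 100,000 × 2.183200 = 218,320.0331

£218,320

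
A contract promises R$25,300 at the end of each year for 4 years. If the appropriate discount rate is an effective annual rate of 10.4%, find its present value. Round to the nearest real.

R$79,508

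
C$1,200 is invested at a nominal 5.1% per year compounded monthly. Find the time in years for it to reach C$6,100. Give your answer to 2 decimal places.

Periodic rate i = 0.051/12 = 0.00425.
n = ln(6100/1200) / ln(1+0.00425) = ln(5.08333) / 0.004241 = 383.3929 months
= 383.3929/12 years

31.95 years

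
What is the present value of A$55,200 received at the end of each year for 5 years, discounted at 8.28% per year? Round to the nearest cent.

Annuity factor a(5|0.0828) = 3.963418; PV = 55200 × 3.963418 = 218,780.6482

A$218,780.65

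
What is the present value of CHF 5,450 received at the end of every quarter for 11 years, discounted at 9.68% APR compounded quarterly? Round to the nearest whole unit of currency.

CHF 146,565

With 4 periods per year: i = 0.0242, n = 44.
Annuity factor a(44|0.0242) = 26.892701; PV = 5450 × 26.892701 = 146,565.2199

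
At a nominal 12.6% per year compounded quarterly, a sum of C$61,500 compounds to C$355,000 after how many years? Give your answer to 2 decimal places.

14.13 years

Periodic rate i = 0.126/4 = 0.0315.
n = ln(355000/61500) / ln(1+0.0315) = ln(5.77236) / 0.031014 = 56.5254 quarters
= 56.5254/4 years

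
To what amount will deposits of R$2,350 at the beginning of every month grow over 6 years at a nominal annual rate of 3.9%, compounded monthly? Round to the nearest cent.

Periodic rate i = 0.039/12 = 0.00325; n = 6 × 12 = 72 periods.
FV = PMT · [(1+i)^n − 1] / i × (1+i) = 2350 · 81.237048 = 190,907.0639
(annuity-due: payments at period start, so ×(1+i).)

R$190,907.06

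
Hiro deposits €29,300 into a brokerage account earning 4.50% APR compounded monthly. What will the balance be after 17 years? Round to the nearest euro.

€62,876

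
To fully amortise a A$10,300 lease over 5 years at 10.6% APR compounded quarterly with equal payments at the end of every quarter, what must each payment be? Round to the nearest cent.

A$670.11

Periodic rate i = 0.106/4 = 0.0265; n = 5 × 4 = 20 periods.
Annuity-PV factor = 15.370532; PMT = 10300 / 15.370532 = 670.1134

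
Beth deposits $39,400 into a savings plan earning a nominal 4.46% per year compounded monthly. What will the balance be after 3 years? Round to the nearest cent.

$45,029.50

With 12 periods per year: i = 0.00371667, n = 36.
39,400 × (1+0.00371667)^36 = 39,400 × 1.142881 = 45,029.4980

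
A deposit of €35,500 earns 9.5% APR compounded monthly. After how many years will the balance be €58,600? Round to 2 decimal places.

5.30 years

Periodic rate i = 0.095/12 = 0.00791667.
n = ln(58600/35500) / ln(1+0.00791667) = ln(1.65070) / 0.007885 = 63.5600 months
= 63.5600/12 years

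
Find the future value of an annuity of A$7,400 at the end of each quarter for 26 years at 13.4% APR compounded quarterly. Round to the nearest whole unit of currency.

A$6,578,604

i = 0.134/4 = 0.0335 per quarter; n = 26·4 = 104.
FV = 7400 × [(1+0.0335)^104 − 1] / 0.0335 = 7400 × 889.000509 = 6,578,603.7694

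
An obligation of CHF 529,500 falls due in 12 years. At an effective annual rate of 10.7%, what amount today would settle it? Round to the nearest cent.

Discount factor = (1+0.107)^(−12) = 0.295276; PV = 529,500 × 0.295276 = 156,348.7862

CHF 156,348.79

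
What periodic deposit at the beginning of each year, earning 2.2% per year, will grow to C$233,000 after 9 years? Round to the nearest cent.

PMT = 233000 / ( [(1+0.022)^9 − 1] / 0.022 × (1+i) ) = 233000 / 10.050376 = 23,183.2118

C$23,183.21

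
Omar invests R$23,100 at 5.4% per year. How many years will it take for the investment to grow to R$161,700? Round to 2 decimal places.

(1+i)^n = 161700/23100 = 7.00000, so n = ln 7.00000 / ln 1.054 = 36.9998 years

37.00 years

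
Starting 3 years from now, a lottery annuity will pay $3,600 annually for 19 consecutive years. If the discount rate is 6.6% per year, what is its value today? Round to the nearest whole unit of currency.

Value one period before first payment (t=2): 3600 × [1 − (1+0.066)^(−19)] / 0.066 = 3600 × 10.653000 = 38,350.8005
Discount back 2 years: 38,350.8005 × (1+0.066)^(−2) = 38,350.8005 × 0.880006 = 33,748.9312

$33,749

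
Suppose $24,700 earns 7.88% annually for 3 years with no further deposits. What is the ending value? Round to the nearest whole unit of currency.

FV = PV·(1+i)^n = 24,700 × 1.255518 = 31,011.2853

$31,011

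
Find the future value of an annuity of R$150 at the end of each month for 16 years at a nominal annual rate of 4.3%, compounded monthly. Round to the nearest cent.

R$41,328.28

Periodic rate i = 0.043/12 = 0.00358333; n = 16 × 12 = 192 periods.
FV = 150 × [(1+0.00358333)^192 − 1] / 0.00358333 = 150 × 275.521886 = 41,328.2829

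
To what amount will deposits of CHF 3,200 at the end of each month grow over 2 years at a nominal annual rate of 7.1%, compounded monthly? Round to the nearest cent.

CHF 82,259.55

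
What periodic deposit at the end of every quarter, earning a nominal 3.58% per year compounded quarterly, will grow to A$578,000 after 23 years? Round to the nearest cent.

i = 0.0358/4 = 0.00895 per quarter; n = 23·4 = 92.
FV-annuity factor = 141.888610; PMT = 578000 / 141.888610 = 4,073.6180

A$4,073.62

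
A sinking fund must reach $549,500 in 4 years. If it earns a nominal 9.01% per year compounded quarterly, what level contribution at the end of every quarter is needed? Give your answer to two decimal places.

$28,907.20

With 4 periods per year: i = 0.022525, n = 16.
PMT = 549500 / ( [(1+0.022525)^16 − 1] / 0.022525 ) = 549500 / 19.009103 = 28,907.2032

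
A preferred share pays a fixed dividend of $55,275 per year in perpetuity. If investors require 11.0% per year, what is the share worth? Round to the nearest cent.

PV = PMT / i = 55275 / 0.11 = 502,500.0000

$502,500.00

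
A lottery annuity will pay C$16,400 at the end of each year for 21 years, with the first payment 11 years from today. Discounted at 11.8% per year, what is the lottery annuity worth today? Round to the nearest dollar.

C$41,178

PV at t=10 (ordinary 21-year annuity): 16400 × a(21|0.118) = 16400 × 7.660172 = 125,626.8185
Discount back 10 years: 125,626.8185 × (1+0.118)^(−10) = 125,626.8185 × 0.327780 = 41,177.9124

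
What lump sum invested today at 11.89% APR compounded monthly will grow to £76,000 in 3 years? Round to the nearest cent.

£53,292.14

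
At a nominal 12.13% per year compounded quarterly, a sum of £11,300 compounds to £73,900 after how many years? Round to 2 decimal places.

Periodic rate i = 0.1213/4 = 0.030325.
n = ln(73900/11300) / ln(1+0.030325) = ln(6.53982) / 0.029874 = 62.8604 quarters
= 62.8604/4 years

15.72 years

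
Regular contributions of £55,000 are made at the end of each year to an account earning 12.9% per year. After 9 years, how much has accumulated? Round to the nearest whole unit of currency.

£844,272

FV = 55000 × [(1+0.129)^9 − 1] / 0.129 = 55000 × 15.350391 = 844,271.5137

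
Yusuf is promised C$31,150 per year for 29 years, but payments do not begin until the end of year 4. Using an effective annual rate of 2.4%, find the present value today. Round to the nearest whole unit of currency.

C$601,137

PV at t=3 (ordinary 29-year annuity): 31150 × a(29|0.024) = 31150 × 20.721201 = 645,465.4178
Discount back 3 years: 645,465.4178 × (1+0.024)^(−3) = 645,465.4178 × 0.931323 = 601,136.5148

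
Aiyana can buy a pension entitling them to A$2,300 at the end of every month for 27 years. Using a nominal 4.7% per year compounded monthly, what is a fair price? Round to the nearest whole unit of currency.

A$421,745

Periodic rate i = 0.047/12 = 0.00391667; n = 27 × 12 = 324 periods.
PV = 2300 × [1 − (1+0.00391667)^(−324)] / 0.00391667 = 2300 × 183.367598 = 421,745.4765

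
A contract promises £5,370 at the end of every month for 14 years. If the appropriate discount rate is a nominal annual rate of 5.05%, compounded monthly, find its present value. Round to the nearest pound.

i = 0.0505/12 = 0.00420833 per month; n = 14·12 = 168.
Annuity factor a(168|0.00420833) = 120.272453; PV = 5370 × 120.272453 = 645,863.0741

£645,863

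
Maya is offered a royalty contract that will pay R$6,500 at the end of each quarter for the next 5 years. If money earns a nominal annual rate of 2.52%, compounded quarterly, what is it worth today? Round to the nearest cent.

Periodic rate i = 0.0252/4 = 0.0063; n = 5 × 4 = 20 periods.
Annuity factor a(20|0.0063) = 18.735974; PV = 6500 × 18.735974 = 121,783.8289

R$121,783.83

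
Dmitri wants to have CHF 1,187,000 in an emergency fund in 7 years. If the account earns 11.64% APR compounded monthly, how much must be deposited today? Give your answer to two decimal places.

CHF 527,585.43

With 12 periods per year: i = 0.0097, n = 84.
PV = 1,187,000 / (1 + 0.0097)^84 = 1,187,000 / 2.249873 = 527,585.4297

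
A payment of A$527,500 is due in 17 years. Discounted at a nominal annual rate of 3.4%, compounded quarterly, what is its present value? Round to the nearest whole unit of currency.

i = 0.034/4 = 0.0085 per quarter; n = 17·4 = 68.
PV = FV·(1+i)^(−n) = 527,500 × 0.562391 = 296,661.4333

A$296,661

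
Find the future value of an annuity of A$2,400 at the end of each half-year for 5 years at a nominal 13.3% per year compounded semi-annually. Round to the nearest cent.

A$32,616.33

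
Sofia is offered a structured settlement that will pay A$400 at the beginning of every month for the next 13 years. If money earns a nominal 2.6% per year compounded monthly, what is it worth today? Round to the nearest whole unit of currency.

i = 0.026/12 = 0.00216667 per month; n = 13·12 = 156.
PV = 400 × [1 − (1+0.00216667)^(−156)] / 0.00216667 × (1+i) = 400 × 132.537571 = 53,015.0285
(Beginning-of-period payments → annuity-due factor ×(1+i).)

A$53,015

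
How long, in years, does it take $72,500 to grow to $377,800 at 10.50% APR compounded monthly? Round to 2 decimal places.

15.79 years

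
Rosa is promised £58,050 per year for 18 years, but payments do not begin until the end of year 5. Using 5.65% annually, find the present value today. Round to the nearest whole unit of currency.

Value one period before first payment (t=4): 58050 × [1 − (1+0.0565)^(−18)] / 0.0565 = 58050 × 11.117984 = 645,398.9812
Discount back 4 years: 645,398.9812 × (1+0.0565)^(−4) = 645,398.9812 × 0.802642 = 518,024.4639

£518,024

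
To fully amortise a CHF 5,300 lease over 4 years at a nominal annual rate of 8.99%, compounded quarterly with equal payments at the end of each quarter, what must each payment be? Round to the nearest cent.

With 4 periods per year: i = 0.022475, n = 16.
Annuity-PV factor = 13.315245; PMT = 5300 / 13.315245 = 398.0400

CHF 398.04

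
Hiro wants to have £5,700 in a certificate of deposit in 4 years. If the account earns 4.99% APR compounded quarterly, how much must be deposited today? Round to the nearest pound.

£4,674

With 4 periods per year: i = 0.012475, n = 16.
PV = 5,700 / (1 + 0.012475)^16 = 5,700 / 1.219408 = 4,674.4005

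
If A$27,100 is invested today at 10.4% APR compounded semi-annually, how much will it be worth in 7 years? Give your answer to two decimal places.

Periodic rate i = 0.104/2 = 0.052; n = 7 × 2 = 14 periods.
FV = PV·(1+i)^n = 27,100 × 2.033388 = 55,104.8276

A$55,104.83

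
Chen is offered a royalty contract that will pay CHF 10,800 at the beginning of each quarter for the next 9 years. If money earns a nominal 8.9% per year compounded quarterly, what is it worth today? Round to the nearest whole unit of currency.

CHF 271,498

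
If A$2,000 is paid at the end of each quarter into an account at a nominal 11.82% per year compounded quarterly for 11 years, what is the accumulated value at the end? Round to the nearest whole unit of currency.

A$176,077

Periodic rate i = 0.1182/4 = 0.02955; n = 11 × 4 = 44 periods.
FV = 2000 × [(1+0.02955)^44 − 1] / 0.02955 = 2000 × 88.038367 = 176,076.7345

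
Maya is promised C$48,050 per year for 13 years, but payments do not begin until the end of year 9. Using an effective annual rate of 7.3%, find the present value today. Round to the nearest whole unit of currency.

Value one period before first payment (t=8): 48050 × [1 − (1+0.073)^(−13)] / 0.073 = 48050 × 8.217366 = 394,844.4220
Discount back 8 years: 394,844.4220 × (1+0.073)^(−8) = 394,844.4220 × 0.569118 = 224,713.0174

C$224,713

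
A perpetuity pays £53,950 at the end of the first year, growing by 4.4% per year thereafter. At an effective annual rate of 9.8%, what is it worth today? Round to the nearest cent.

£999,074.07

PV = D₁/(r − g) = 53950/(0.098 − 0.044) = 999,074.0741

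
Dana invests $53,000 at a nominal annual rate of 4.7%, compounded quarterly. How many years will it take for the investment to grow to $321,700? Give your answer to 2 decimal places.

Periodic rate i = 0.047/4 = 0.01175.
(1+i)^n = 321700/53000 = 6.06981, so n = ln 6.06981 / ln 1.01175 = 154.3746 quarters
= 154.3746/4 years

38.59 years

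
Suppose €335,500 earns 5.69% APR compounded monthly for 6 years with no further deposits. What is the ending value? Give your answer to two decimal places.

€471,639.59

Periodic rate i = 0.0569/12 = 0.00474167; n = 6 × 12 = 72 periods.
FV = 335,500 × (1 + 0.00474167)^72 = 471,639.5853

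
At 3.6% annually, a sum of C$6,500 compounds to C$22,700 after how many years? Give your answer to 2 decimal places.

35.36 years

(1+i)^n = 22700/6500 = 3.49231, so n = ln 3.49231 / ln 1.036 = 35.3594 years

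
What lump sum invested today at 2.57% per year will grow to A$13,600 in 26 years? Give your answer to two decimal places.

A$7,030.88

PV = FV·(1+i)^(−n) = 13,600 × 0.516976 = 7,030.8797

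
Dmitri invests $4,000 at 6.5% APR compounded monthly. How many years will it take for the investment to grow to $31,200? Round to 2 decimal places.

31.69 years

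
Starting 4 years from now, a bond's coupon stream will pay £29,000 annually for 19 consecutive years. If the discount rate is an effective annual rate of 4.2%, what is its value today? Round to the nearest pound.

£331,011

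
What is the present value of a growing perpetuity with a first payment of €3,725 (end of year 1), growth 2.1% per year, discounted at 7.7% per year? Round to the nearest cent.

PV = D₁/(r − g) = 3725/(0.077 − 0.021) = 66,517.8571

€66,517.86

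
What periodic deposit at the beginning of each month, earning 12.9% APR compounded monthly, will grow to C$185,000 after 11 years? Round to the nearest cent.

C$634.34

Periodic rate i = 0.129/12 = 0.01075; n = 11 × 12 = 132 periods.
FV-annuity factor × (1+i) = 291.641797; PMT = 185000 / 291.641797 = 634.3398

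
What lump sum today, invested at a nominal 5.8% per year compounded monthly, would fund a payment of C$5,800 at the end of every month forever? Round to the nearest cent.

Periodic rate i = 0.058/12 = 0.00483333.
PV = PMT / i = 5800 / 0.00483333 = 1,200,000.0000

C$1,200,000.00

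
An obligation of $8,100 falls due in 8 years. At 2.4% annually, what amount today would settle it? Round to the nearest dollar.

PV = FV·(1+i)^(−n) = 8,100 × 0.827181 = 6,700.1630

$6,700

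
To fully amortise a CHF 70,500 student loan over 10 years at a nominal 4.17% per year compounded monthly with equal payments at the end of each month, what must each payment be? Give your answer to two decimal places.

i = 0.0417/12 = 0.003475 per month; n = 10·12 = 120.
PMT = 70500 / ( [1 − (1+0.003475)^(−120)] / 0.003475 ) = 70500 / 97.986338 = 719.4881

CHF 719.49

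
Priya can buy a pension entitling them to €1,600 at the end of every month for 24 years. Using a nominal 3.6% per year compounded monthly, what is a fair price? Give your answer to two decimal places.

€308,256.90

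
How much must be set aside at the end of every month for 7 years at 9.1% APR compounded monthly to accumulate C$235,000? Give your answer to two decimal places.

C$2,010.79

Periodic rate i = 0.091/12 = 0.00758333; n = 7 × 12 = 84 periods.
PMT = 235000 / ( [(1+0.00758333)^84 − 1] / 0.00758333 ) = 235000 / 116.869654 = 2,010.7872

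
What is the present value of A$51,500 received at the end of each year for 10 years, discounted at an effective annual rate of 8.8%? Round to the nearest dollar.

A$333,439

PV = 51500 × [1 − (1+0.088)^(−10)] / 0.088 = 51500 × 6.474543 = 333,438.9393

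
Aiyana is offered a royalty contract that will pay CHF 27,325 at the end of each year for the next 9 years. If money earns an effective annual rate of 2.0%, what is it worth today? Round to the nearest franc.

CHF 223,033

PV = 27325 × [1 − (1+0.02)^(−9)] / 0.02 = 27325 × 8.162237 = 223,033.1180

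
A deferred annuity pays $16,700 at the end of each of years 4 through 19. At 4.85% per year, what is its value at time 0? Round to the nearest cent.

$158,708.56

Value one period before first payment (t=3): 16700 × [1 − (1+0.0485)^(−16)] / 0.0485 = 16700 × 10.954415 = 182,938.7248
PV₀ = 182,938.7248 / (1+0.0485)^3 = 182,938.7248 / 1.152671 = 158,708.5570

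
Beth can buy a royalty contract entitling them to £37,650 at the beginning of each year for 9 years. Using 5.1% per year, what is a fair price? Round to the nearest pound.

Annuity factor a(9|0.051) × (1+i) = 7.437166; PV = 37650 × 7.437166 = 280,009.3091
Payments are at the start of each period, so multiply by (1+i).

£280,009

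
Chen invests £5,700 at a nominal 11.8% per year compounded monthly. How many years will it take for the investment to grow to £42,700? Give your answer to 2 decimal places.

17.15 years

Periodic rate i = 0.118/12 = 0.00983333.
n = ln(42700/5700) / ln(1+0.00983333) = ln(7.49123) / 0.009785 = 205.7916 months
= 205.7916/12 years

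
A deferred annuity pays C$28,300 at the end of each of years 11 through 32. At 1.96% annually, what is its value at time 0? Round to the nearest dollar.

C$413,291

PV at t=10 (ordinary 22-year annuity): 28300 × a(22|0.0196) = 28300 × 17.732405 = 501,827.0722
Discount back 10 years: 501,827.0722 × (1+0.0196)^(−10) = 501,827.0722 × 0.823572 = 413,290.8769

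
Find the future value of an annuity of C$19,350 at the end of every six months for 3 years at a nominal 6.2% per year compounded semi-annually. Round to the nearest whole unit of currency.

C$125,478

Periodic rate i = 0.062/2 = 0.031; n = 3 × 2 = 6 periods.
Accumulation factor s(6|0.031) = 6.484672; FV = 19350 × 6.484672 = 125,478.4116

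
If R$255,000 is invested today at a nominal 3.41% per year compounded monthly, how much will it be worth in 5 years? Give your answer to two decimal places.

i = 0.0341/12 = 0.00284167 per month; n = 5·12 = 60.
255,000 × (1+0.00284167)^60 = 255,000 × 1.185611 = 302,330.7906

R$302,330.79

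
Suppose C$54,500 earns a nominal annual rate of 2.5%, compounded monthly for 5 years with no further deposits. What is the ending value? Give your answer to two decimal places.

C$61,748.56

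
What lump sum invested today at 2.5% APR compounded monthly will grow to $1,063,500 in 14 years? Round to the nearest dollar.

With 12 periods per year: i = 0.00208333, n = 168.
PV = 1,063,500 / (1 + 0.00208333)^168 = 1,063,500 / 1.418551 = 749,708.6860

$749,709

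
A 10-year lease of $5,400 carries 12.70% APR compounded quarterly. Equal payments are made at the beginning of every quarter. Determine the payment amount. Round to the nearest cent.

With 4 periods per year: i = 0.03175, n = 40.
Annuity-PV factor × (1+i) = 23.188164; PMT = 5400 / 23.188164 = 232.8774

$232.88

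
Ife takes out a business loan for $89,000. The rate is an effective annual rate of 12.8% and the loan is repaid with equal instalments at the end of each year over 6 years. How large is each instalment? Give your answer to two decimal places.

$22,139.78

PMT = 89000 / ( [1 − (1+0.128)^(−6)] / 0.128 ) = 89000 / 4.019914 = 22,139.7769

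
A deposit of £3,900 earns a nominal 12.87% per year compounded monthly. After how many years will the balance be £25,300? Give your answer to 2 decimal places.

14.61 years

Periodic rate i = 0.1287/12 = 0.010725.
n = ln(25300/3900) / ln(1+0.010725) = ln(6.48718) / 0.010668 = 175.2762 months
= 175.2762/12 years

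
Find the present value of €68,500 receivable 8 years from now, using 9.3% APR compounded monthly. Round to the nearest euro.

€32,645

i = 0.093/12 = 0.00775 per month; n = 8·12 = 96.
PV = 68,500 / (1 + 0.00775)^96 = 68,500 / 2.098309 = 32,645.3340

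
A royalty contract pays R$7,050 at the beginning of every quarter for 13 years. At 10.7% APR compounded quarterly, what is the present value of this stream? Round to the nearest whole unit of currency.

R$202,027

With 4 periods per year: i = 0.02675, n = 52.
PV = 7050 × [1 − (1+0.02675)^(−52)] / 0.02675 × (1+i) = 7050 × 28.656245 = 202,026.5240
(Beginning-of-period payments → annuity-due factor ×(1+i).)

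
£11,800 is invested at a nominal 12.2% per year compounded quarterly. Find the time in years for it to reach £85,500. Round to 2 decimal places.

Periodic rate i = 0.122/4 = 0.0305.
n = ln(85500/11800) / ln(1+0.0305) = ln(7.24576) / 0.030044 = 65.9169 quarters
= 65.9169/4 years

16.48 years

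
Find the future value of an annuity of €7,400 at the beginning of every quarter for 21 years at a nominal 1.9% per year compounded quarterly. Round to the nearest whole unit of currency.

i = 0.019/4 = 0.00475 per quarter; n = 21·4 = 84.
FV = PMT · [(1+i)^n − 1] / i × (1+i) = 7400 · 103.420813 = 765,314.0181
(Beginning-of-period payments → annuity-due factor ×(1+i).)

€765,314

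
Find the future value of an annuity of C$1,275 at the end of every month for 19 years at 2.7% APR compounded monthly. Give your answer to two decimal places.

C$379,288.32

i = 0.027/12 = 0.00225 per month; n = 19·12 = 228.
FV = PMT · [(1+i)^n − 1] / i = 1275 · 297.481032 = 379,288.3157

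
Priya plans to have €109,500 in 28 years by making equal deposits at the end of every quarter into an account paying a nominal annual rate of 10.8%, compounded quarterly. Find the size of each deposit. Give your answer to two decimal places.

With 4 periods per year: i = 0.027, n = 112.
PMT = 109500 / ( [(1+0.027)^112 − 1] / 0.027 ) = 109500 / 694.987972 = 157.5567

€157.56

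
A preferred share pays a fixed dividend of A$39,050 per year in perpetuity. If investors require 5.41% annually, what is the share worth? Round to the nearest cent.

A$721,811.46

PV = C/r = 39050/0.0541 = 721,811.4603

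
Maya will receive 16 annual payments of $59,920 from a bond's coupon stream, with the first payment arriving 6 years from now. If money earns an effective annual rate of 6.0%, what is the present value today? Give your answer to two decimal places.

$452,498.63

Value one period before first payment (t=5): 59920 × [1 − (1+0.06)^(−16)] / 0.06 = 59920 × 10.105895 = 605,545.2447
PV₀ = 605,545.2447 / (1+0.06)^5 = 605,545.2447 / 1.338226 = 452,498.6331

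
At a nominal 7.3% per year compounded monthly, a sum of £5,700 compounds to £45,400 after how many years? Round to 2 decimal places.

28.51 years

Periodic rate i = 0.073/12 = 0.00608333.
(1+i)^n = 45400/5700 = 7.96491, so n = ln 7.96491 / ln 1.00608 = 342.1399 months
= 342.1399/12 years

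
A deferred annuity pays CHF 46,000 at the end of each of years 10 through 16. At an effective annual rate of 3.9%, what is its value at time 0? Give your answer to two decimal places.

CHF 196,392.26

Value one period before first payment (t=9): 46000 × [1 − (1+0.039)^(−7)] / 0.039 = 46000 × 6.024298 = 277,117.7128
Discount back 9 years: 277,117.7128 × (1+0.039)^(−9) = 277,117.7128 × 0.708696 = 196,392.2555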